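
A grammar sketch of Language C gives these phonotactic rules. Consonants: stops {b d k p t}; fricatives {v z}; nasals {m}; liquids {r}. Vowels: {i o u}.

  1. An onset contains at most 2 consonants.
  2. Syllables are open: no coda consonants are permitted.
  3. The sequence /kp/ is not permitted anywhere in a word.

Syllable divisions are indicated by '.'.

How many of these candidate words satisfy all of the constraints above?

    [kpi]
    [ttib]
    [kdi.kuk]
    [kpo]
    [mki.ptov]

0

[kpi] — violates constraint 3: contains banned sequence /kp/ → not permitted
[ttib] — violates constraint 2: syllable 1 coda /b/ has 1 consonant (> 0) → not permitted
[kdi.kuk] — violates constraint 2: syllable 2 coda /k/ has 1 consonant (> 0) → not permitted
[kpo] — violates constraint 3: contains banned sequence /kp/ → not permitted
[mki.ptov] — violates constraint 2: syllable 2 coda /v/ has 1 consonant (> 0) → not permitted
No form is permitted → 0.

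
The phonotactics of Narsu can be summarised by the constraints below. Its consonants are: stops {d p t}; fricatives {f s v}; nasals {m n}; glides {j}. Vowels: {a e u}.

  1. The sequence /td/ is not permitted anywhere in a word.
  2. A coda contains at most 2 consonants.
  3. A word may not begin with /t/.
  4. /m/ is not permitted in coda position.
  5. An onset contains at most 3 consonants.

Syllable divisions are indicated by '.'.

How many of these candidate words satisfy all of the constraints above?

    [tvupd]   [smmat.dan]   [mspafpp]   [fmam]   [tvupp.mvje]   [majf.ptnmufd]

[tvupd] — violates constraint 3: word begins with /t/ → not permitted
[smmat.dan] — violates constraint 1: contains banned sequence /td/ → not permitted
[mspafpp] — violates constraint 2: syllable 1 coda /fpp/ has 3 consonants (> 2) → not permitted
[fmam] — violates constraint 4: syllable 1 coda contains /m/ → not permitted
[tvupp.mvje] — violates constraint 3: word begins with /t/ → not permitted
[majf.ptnmufd] — violates constraint 5: syllable 2 onset /ptnm/ has 4 consonants (> 3) → not permitted
No form is permitted → 0.

0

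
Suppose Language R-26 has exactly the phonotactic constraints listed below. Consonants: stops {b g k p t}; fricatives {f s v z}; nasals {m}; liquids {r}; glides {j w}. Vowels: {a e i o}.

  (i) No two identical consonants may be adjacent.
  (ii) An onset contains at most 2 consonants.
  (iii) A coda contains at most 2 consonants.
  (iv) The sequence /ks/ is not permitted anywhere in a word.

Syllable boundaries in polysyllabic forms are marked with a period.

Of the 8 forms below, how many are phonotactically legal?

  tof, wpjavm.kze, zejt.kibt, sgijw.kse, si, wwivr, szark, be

5

tof — σ1 onset /t/, coda /f/ ok → phonotactically legal
wpjavm.kze — violates constraint (ii): syllable 1 onset /wpj/ has 3 consonants (> 2) → phonotactically illegal
zejt.kibt — σ1 onset /z/, coda /jt/ (2C) ok; σ2 onset /k/, coda /bt/ (2C) ok → phonotactically legal
sgijw.kse — violates constraint (iv): contains banned sequence /ks/ → phonotactically illegal
si — σ1 onset /s/, coda /∅/ ok → phonotactically legal
wwivr — violates constraint (i): adjacent identical consonants /ww/ → phonotactically illegal
szark — σ1 onset /sz/ (2C), coda /rk/ (2C) ok → phonotactically legal
be — σ1 onset /b/, coda /∅/ ok → phonotactically legal
Phonotactically legal: tof, zejt.kibt, si, szark, be → 5.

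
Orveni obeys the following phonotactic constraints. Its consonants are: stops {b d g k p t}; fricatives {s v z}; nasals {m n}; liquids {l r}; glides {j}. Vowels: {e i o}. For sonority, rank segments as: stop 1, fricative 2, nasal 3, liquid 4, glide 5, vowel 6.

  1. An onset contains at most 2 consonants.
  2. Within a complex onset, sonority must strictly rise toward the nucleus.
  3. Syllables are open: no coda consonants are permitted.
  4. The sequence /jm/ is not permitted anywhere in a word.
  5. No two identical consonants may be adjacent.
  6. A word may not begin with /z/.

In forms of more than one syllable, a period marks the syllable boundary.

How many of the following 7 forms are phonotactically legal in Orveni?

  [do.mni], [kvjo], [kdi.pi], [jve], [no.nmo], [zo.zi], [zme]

0

[do.mni] — violates constraint 2: syllable 2 onset /mn/: /m/ (nasal, 3) → /n/ (nasal, 3) does not rise → phonotactically illegal
[kvjo] — violates constraint 1: syllable 1 onset /kvj/ has 3 consonants (> 2) → phonotactically illegal
[kdi.pi] — violates constraint 2: syllable 1 onset /kd/: /k/ (stop, 1) → /d/ (stop, 1) does not rise → phonotactically illegal
[jve] — violates constraint 2: syllable 1 onset /jv/: /j/ (glide, 5) → /v/ (fricative, 2) does not rise → phonotactically illegal
[no.nmo] — violates constraint 2: syllable 2 onset /nm/: /n/ (nasal, 3) → /m/ (nasal, 3) does not rise → phonotactically illegal
[zo.zi] — violates constraint 6: word begins with /z/ → phonotactically illegal
[zme] — violates constraint 6: word begins with /z/ → phonotactically illegal
No form is phonotactically legal → 0.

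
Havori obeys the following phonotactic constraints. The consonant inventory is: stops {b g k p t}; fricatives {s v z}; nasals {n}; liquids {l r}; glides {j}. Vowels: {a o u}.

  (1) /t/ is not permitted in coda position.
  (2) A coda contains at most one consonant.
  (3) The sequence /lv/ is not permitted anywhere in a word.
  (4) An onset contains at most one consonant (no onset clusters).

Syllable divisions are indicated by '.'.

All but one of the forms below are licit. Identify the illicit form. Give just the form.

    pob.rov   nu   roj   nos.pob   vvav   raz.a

vvav

pob.rov — σ1 onset /p/, coda /b/ ok; σ2 onset /r/, coda /v/ ok → licit
nu — σ1 onset /n/, coda /∅/ ok → licit
roj — σ1 onset /r/, coda /j/ ok → licit
nos.pob — σ1 onset /n/, coda /s/ ok; σ2 onset /p/, coda /b/ ok → licit
vvav — violates constraint 4: syllable 1 onset /vv/ has 2 consonants (> 1) → illicit
raz.a — σ1 onset /r/, coda /z/ ok; σ2 onset /∅/, coda /∅/ ok → licit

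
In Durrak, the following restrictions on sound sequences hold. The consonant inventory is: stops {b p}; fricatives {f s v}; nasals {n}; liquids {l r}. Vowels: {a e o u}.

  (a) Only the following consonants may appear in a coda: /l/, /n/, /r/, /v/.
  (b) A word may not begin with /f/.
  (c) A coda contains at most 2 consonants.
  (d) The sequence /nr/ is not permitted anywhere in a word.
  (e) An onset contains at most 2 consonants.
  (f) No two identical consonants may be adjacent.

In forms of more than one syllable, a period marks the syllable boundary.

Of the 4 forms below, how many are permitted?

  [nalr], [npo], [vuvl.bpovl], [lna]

4

[nalr] — σ1 onset /n/, coda /lr/ (2C) ok → permitted
[npo] — σ1 onset /np/ (2C), coda /∅/ ok → permitted
[vuvl.bpovl] — σ1 onset /v/, coda /vl/ (2C) ok; σ2 onset /bp/ (2C), coda /vl/ (2C) ok → permitted
[lna] — σ1 onset /ln/ (2C), coda /∅/ ok → permitted
Permitted: [nalr], [npo], [vuvl.bpovl], [lna] → 4.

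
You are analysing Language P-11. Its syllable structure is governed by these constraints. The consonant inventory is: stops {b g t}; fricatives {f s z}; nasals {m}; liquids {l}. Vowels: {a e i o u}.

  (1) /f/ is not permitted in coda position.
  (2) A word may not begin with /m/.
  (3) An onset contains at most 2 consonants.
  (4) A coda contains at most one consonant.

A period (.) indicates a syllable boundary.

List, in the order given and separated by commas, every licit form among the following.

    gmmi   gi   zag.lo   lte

gmmi — violates constraint 3: syllable 1 onset /gmm/ has 3 consonants (> 2) → illicit
gi — σ1 onset /g/, coda /∅/ ok → licit
zag.lo — σ1 onset /z/, coda /g/ ok; σ2 onset /l/, coda /∅/ ok → licit
lte — σ1 onset /lt/ (2C), coda /∅/ ok → licit

gi, zag.lo, lte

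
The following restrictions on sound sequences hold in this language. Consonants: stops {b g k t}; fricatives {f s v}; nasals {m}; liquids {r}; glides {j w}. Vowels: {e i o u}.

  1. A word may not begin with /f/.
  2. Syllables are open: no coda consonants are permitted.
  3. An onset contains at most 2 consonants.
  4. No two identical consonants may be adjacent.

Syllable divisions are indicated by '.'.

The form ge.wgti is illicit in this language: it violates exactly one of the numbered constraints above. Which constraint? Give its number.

3

ge.wgti: syllable 2 onset /wgt/ has 3 consonants (> 2).
This is a violation of constraint 3: "An onset contains at most 2 consonants."
The remaining constraints (1, 2, 4) are satisfied.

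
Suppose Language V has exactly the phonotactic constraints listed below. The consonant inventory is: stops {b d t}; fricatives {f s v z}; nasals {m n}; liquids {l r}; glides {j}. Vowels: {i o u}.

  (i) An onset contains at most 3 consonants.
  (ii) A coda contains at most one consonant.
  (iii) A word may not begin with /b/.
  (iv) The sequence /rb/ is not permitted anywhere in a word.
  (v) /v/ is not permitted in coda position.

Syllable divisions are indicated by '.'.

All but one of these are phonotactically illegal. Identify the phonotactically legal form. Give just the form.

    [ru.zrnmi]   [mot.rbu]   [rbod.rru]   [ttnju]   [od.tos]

[od.tos]

[ru.zrnmi] — violates constraint (i): syllable 2 onset /zrnm/ has 4 consonants (> 3) → phonotactically illegal
[mot.rbu] — violates constraint (iv): contains banned sequence /rb/ → phonotactically illegal
[rbod.rru] — violates constraint (iv): contains banned sequence /rb/ → phonotactically illegal
[ttnju] — violates constraint (i): syllable 1 onset /ttnj/ has 4 consonants (> 3) → phonotactically illegal
[od.tos] — σ1 onset /∅/, coda /d/ ok; σ2 onset /t/, coda /s/ ok → phonotactically legal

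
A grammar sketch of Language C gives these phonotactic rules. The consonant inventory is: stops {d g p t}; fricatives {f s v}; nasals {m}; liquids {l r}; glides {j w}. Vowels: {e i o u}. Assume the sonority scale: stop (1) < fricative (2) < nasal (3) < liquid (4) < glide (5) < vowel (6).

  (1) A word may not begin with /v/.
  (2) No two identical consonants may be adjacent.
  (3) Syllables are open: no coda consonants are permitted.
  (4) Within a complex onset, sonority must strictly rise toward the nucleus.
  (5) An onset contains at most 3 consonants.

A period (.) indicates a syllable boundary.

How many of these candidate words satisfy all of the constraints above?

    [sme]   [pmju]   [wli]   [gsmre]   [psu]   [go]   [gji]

[sme] — σ1 onset /sm/ (2→3 rises), coda /∅/ ok → licit
[pmju] — σ1 onset /pmj/ (1→3→5 rises), coda /∅/ ok → licit
[wli] — violates constraint 4: syllable 1 onset /wl/: /w/ (glide, 5) → /l/ (liquid, 4) does not rise → illicit
[gsmre] — violates constraint 5: syllable 1 onset /gsmr/ has 4 consonants (> 3) → illicit
[psu] — σ1 onset /ps/ (1→2 rises), coda /∅/ ok → licit
[go] — σ1 onset /g/, coda /∅/ ok → licit
[gji] — σ1 onset /gj/ (1→5 rises), coda /∅/ ok → licit
Licit: [sme], [pmju], [psu], [go], [gji] → 5.

5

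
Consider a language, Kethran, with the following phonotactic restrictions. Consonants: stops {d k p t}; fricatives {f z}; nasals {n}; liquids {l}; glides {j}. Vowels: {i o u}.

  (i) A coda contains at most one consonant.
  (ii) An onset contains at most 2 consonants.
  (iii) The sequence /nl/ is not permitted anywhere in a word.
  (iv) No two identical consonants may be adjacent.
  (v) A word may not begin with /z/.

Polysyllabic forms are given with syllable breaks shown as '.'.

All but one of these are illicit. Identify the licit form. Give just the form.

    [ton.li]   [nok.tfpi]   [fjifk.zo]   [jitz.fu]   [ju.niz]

[ton.li] — violates constraint (iii): contains banned sequence /nl/ → illicit
[nok.tfpi] — violates constraint (ii): syllable 2 onset /tfp/ has 3 consonants (> 2) → illicit
[fjifk.zo] — violates constraint (i): syllable 1 coda /fk/ has 2 consonants (> 1) → illicit
[jitz.fu] — violates constraint (i): syllable 1 coda /tz/ has 2 consonants (> 1) → illicit
[ju.niz] — σ1 onset /j/, coda /∅/ ok; σ2 onset /n/, coda /z/ ok → licit

[ju.niz]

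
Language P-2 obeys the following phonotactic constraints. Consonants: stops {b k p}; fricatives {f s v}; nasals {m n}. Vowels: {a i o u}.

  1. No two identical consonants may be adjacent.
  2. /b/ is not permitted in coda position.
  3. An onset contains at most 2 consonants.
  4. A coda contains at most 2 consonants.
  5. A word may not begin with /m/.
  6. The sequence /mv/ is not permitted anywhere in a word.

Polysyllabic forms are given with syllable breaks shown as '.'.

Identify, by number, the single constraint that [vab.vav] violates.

[vab.vav]: syllable 1 coda contains /b/.
This is a violation of constraint 2: "/b/ is not permitted in coda position."
The remaining constraints (1, 3, 4, 5, 6) are satisfied.

2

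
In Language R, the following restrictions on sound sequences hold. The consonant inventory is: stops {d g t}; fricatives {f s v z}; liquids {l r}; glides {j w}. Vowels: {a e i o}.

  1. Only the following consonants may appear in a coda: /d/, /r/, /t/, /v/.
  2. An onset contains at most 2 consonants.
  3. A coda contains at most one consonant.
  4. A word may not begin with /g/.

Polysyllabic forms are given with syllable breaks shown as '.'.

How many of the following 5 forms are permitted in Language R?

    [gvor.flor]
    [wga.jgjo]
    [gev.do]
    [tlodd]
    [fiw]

0

[gvor.flor] — violates constraint 4: word begins with /g/ → not permitted
[wga.jgjo] — violates constraint 2: syllable 2 onset /jgj/ has 3 consonants (> 2) → not permitted
[gev.do] — violates constraint 4: word begins with /g/ → not permitted
[tlodd] — violates constraint 3: syllable 1 coda /dd/ has 2 consonants (> 1) → not permitted
[fiw] — violates constraint 1: syllable 1 coda contains /w/, which is not a licensed coda consonant → not permitted
No form is permitted → 0.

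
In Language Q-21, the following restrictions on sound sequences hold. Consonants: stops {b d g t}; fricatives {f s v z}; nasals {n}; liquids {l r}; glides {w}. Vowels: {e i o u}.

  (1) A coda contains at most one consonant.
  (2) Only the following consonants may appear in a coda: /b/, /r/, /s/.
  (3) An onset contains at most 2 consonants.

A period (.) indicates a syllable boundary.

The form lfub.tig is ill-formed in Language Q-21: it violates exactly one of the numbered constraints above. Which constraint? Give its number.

lfub.tig: syllable 2 coda contains /g/, which is not a licensed coda consonant.
This is a violation of constraint 2: "Only the following consonants may appear in a coda: /b/, /r/, /s/."
The remaining constraints (1, 3) are satisfied.

2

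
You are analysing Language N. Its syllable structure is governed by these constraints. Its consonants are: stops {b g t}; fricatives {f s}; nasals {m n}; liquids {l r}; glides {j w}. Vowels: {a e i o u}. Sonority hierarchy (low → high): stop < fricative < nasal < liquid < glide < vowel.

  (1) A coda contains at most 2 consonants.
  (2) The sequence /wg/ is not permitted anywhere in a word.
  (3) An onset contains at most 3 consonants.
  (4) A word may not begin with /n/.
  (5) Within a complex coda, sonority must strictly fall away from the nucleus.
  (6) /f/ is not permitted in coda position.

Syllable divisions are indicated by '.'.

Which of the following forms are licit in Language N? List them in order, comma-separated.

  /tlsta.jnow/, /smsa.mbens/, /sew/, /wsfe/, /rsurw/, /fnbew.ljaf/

/smsa.mbens/, /sew/, /wsfe/

/tlsta.jnow/ — violates constraint 3: syllable 1 onset /tlst/ has 4 consonants (> 3) → illicit
/smsa.mbens/ — σ1 onset /sms/ (3C), coda /∅/ ok; σ2 onset /mb/ (2C), coda /ns/ (3→2 falls) ok → licit
/sew/ — σ1 onset /s/, coda /w/ ok → licit
/wsfe/ — σ1 onset /wsf/ (3C), coda /∅/ ok → licit
/rsurw/ — violates constraint 5: syllable 1 coda /rw/: /r/ (liquid, 4) → /w/ (glide, 5) does not fall → illicit
/fnbew.ljaf/ — violates constraint 6: syllable 2 coda contains /f/ → illicit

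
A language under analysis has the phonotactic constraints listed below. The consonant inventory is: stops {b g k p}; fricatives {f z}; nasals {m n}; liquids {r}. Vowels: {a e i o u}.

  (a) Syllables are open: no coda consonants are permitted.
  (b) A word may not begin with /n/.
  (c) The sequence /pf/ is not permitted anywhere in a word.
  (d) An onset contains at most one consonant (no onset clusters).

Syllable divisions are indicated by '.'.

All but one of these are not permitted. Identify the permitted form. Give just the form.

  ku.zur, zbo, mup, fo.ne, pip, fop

ku.zur — violates constraint (a): syllable 2 coda /r/ has 1 consonant (> 0) → not permitted
zbo — violates constraint (d): syllable 1 onset /zb/ has 2 consonants (> 1) → not permitted
mup — violates constraint (a): syllable 1 coda /p/ has 1 consonant (> 0) → not permitted
fo.ne — σ1 onset /f/, coda /∅/ ok; σ2 onset /n/, coda /∅/ ok → permitted
pip — violates constraint (a): syllable 1 coda /p/ has 1 consonant (> 0) → not permitted
fop — violates constraint (a): syllable 1 coda /p/ has 1 consonant (> 0) → not permitted

fo.ne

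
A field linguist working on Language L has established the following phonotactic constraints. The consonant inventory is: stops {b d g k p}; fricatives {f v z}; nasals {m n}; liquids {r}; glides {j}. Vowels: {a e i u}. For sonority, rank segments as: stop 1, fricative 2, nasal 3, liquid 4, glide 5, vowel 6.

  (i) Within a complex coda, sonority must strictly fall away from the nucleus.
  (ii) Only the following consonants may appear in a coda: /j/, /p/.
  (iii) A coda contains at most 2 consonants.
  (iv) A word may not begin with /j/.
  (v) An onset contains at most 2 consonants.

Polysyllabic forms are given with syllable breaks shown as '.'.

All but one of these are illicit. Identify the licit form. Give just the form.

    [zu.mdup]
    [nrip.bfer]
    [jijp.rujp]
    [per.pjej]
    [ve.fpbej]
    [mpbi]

[zu.mdup]

[zu.mdup] — σ1 onset /z/, coda /∅/ ok; σ2 onset /md/ (2C), coda /p/ ok → licit
[nrip.bfer] — violates constraint (ii): syllable 2 coda contains /r/, which is not a licensed coda consonant → illicit
[jijp.rujp] — violates constraint (iv): word begins with /j/ → illicit
[per.pjej] — violates constraint (ii): syllable 1 coda contains /r/, which is not a licensed coda consonant → illicit
[ve.fpbej] — violates constraint (v): syllable 2 onset /fpb/ has 3 consonants (> 2) → illicit
[mpbi] — violates constraint (v): syllable 1 onset /mpb/ has 3 consonants (> 2) → illicit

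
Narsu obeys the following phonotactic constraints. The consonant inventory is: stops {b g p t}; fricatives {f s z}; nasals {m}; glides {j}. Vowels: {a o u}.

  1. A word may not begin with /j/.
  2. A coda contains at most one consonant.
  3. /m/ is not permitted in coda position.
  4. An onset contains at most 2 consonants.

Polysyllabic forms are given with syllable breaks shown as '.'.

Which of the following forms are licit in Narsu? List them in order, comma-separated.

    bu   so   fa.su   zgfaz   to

bu — σ1 onset /b/, coda /∅/ ok → licit
so — σ1 onset /s/, coda /∅/ ok → licit
fa.su — σ1 onset /f/, coda /∅/ ok; σ2 onset /s/, coda /∅/ ok → licit
zgfaz — violates constraint 4: syllable 1 onset /zgf/ has 3 consonants (> 2) → illicit
to — σ1 onset /t/, coda /∅/ ok → licit

bu, so, fa.su, to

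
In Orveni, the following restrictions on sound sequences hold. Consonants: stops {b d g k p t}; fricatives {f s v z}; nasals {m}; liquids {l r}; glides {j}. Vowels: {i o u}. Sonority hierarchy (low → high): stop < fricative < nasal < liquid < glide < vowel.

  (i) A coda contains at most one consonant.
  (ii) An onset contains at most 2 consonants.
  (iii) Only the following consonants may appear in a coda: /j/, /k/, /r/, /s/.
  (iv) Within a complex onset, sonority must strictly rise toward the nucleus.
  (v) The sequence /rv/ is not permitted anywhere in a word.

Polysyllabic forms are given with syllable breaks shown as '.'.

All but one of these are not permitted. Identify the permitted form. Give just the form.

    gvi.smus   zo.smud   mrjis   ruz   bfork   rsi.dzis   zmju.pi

gvi.smus — σ1 onset /gv/ (1→2 rises), coda /∅/ ok; σ2 onset /sm/ (2→3 rises), coda /s/ ok → permitted
zo.smud — violates constraint (iii): syllable 2 coda contains /d/, which is not a licensed coda consonant → not permitted
mrjis — violates constraint (ii): syllable 1 onset /mrj/ has 3 consonants (> 2) → not permitted
ruz — violates constraint (iii): syllable 1 coda contains /z/, which is not a licensed coda consonant → not permitted
bfork — violates constraint (i): syllable 1 coda /rk/ has 2 consonants (> 1) → not permitted
rsi.dzis — violates constraint (iv): syllable 1 onset /rs/: /r/ (liquid, 4) → /s/ (fricative, 2) does not rise → not permitted
zmju.pi — violates constraint (ii): syllable 1 onset /zmj/ has 3 consonants (> 2) → not permitted

gvi.smus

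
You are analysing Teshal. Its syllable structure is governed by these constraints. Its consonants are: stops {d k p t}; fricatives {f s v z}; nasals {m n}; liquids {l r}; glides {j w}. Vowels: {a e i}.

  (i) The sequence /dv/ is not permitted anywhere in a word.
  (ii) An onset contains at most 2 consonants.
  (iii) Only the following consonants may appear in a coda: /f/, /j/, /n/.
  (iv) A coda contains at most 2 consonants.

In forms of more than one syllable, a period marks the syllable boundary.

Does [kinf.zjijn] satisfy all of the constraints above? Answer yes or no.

yes

[kinf.zjijn] — σ1 onset /k/, coda /nf/ (2C) ok; σ2 onset /zj/ (2C), coda /jn/ (2C) ok → licit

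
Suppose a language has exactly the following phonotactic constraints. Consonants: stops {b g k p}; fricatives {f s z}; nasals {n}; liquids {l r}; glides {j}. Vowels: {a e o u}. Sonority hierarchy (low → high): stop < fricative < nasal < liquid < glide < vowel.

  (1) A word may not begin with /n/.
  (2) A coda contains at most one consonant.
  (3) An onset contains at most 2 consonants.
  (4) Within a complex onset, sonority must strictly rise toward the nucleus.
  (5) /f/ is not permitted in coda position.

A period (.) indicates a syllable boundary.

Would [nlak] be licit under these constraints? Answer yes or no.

[nlak] — violates constraint 1: word begins with /n/ → illicit

no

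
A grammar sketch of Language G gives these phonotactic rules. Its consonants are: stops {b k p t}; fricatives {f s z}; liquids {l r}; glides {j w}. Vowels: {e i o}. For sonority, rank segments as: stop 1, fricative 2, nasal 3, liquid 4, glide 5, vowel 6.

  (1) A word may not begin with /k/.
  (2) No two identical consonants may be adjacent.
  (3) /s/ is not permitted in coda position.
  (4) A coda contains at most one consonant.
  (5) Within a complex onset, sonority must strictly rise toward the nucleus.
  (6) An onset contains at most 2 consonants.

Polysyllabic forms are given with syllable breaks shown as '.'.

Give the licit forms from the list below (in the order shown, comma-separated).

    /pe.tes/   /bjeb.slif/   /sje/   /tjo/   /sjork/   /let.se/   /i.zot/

/pe.tes/ — violates constraint 3: syllable 2 coda contains /s/ → illicit
/bjeb.slif/ — σ1 onset /bj/ (1→5 rises), coda /b/ ok; σ2 onset /sl/ (2→4 rises), coda /f/ ok → licit
/sje/ — σ1 onset /sj/ (2→5 rises), coda /∅/ ok → licit
/tjo/ — σ1 onset /tj/ (1→5 rises), coda /∅/ ok → licit
/sjork/ — violates constraint 4: syllable 1 coda /rk/ has 2 consonants (> 1) → illicit
/let.se/ — σ1 onset /l/, coda /t/ ok; σ2 onset /s/, coda /∅/ ok → licit
/i.zot/ — σ1 onset /∅/, coda /∅/ ok; σ2 onset /z/, coda /t/ ok → licit

/bjeb.slif/, /sje/, /tjo/, /let.se/, /i.zot/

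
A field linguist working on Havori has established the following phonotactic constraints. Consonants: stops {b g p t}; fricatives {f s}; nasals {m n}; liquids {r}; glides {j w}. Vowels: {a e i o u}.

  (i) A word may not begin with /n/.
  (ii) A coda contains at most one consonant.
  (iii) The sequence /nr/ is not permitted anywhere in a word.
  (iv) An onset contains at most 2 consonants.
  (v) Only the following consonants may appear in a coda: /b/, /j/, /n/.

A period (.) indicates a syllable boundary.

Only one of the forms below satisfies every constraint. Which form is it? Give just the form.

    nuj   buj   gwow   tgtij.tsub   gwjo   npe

buj

nuj — violates constraint (i): word begins with /n/ → not permitted
buj — σ1 onset /b/, coda /j/ ok → permitted
gwow — violates constraint (v): syllable 1 coda contains /w/, which is not a licensed coda consonant → not permitted
tgtij.tsub — violates constraint (iv): syllable 1 onset /tgt/ has 3 consonants (> 2) → not permitted
gwjo — violates constraint (iv): syllable 1 onset /gwj/ has 3 consonants (> 2) → not permitted
npe — violates constraint (i): word begins with /n/ → not permitted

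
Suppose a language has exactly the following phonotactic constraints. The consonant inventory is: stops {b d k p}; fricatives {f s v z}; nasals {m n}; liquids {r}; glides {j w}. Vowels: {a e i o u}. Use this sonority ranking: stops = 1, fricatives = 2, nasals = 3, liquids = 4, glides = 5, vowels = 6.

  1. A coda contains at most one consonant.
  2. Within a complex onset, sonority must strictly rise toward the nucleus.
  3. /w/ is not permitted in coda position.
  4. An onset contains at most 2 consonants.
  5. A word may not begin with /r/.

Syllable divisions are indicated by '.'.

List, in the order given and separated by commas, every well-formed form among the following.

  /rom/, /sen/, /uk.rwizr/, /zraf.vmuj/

/sen/, /zraf.vmuj/

/rom/ — violates constraint 5: word begins with /r/ → ill-formed
/sen/ — σ1 onset /s/, coda /n/ ok → well-formed
/uk.rwizr/ — violates constraint 1: syllable 2 coda /zr/ has 2 consonants (> 1) → ill-formed
/zraf.vmuj/ — σ1 onset /zr/ (2→4 rises), coda /f/ ok; σ2 onset /vm/ (2→3 rises), coda /j/ ok → well-formed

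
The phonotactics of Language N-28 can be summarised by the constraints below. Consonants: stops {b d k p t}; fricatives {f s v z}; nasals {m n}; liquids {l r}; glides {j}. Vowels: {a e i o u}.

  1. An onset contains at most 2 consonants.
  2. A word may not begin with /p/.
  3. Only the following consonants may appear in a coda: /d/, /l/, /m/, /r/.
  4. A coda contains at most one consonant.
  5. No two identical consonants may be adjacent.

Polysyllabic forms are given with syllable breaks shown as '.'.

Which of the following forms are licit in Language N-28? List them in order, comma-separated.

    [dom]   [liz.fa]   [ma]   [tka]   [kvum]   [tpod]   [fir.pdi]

[dom], [ma], [tka], [kvum], [tpod], [fir.pdi]

[dom] — σ1 onset /d/, coda /m/ ok → licit
[liz.fa] — violates constraint 3: syllable 1 coda contains /z/, which is not a licensed coda consonant → illicit
[ma] — σ1 onset /m/, coda /∅/ ok → licit
[tka] — σ1 onset /tk/ (2C), coda /∅/ ok → licit
[kvum] — σ1 onset /kv/ (2C), coda /m/ ok → licit
[tpod] — σ1 onset /tp/ (2C), coda /d/ ok → licit
[fir.pdi] — σ1 onset /f/, coda /r/ ok; σ2 onset /pd/ (2C), coda /∅/ ok → licit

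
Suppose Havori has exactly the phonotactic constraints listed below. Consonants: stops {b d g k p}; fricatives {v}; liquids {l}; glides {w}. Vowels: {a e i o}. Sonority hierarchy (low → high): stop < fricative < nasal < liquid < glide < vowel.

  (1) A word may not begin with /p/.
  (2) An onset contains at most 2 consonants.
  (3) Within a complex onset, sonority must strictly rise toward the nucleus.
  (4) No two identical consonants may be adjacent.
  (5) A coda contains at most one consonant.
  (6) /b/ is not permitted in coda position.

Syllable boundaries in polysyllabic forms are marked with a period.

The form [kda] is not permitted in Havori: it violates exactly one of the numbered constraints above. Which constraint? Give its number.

[kda]: syllable 1 onset /kd/: /k/ (stop, 1) → /d/ (stop, 1) does not rise.
This is a violation of constraint 3: "Within a complex onset, sonority must strictly rise toward the nucleus."
The remaining constraints (1, 2, 4, 5, 6) are satisfied.

3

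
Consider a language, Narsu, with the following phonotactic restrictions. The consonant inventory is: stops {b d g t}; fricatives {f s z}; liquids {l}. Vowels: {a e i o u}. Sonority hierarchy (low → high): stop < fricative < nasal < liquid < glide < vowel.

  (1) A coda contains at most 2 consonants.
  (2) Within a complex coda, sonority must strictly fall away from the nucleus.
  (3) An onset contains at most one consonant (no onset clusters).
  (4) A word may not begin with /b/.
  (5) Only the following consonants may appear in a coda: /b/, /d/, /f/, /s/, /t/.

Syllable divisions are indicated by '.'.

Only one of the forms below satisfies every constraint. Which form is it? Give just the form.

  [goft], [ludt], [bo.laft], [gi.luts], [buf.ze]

[goft] — σ1 onset /g/, coda /ft/ (2→1 falls) ok → licit
[ludt] — violates constraint 2: syllable 1 coda /dt/: /d/ (stop, 1) → /t/ (stop, 1) does not fall → illicit
[bo.laft] — violates constraint 4: word begins with /b/ → illicit
[gi.luts] — violates constraint 2: syllable 2 coda /ts/: /t/ (stop, 1) → /s/ (fricative, 2) does not fall → illicit
[buf.ze] — violates constraint 4: word begins with /b/ → illicit

[goft]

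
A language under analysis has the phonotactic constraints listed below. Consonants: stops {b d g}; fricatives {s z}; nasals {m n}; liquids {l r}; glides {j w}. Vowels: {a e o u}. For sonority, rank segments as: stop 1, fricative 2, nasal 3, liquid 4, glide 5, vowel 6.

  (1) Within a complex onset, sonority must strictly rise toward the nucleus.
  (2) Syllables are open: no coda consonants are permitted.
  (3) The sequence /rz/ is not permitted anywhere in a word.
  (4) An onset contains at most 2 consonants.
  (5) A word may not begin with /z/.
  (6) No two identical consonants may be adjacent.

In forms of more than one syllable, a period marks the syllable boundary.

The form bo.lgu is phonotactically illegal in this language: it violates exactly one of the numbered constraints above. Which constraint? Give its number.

1

bo.lgu: syllable 2 onset /lg/: /l/ (liquid, 4) → /g/ (stop, 1) does not rise.
This is a violation of constraint 1: "Within a complex onset, sonority must strictly rise toward the nucleus."
The remaining constraints (2, 3, 4, 5, 6) are satisfied.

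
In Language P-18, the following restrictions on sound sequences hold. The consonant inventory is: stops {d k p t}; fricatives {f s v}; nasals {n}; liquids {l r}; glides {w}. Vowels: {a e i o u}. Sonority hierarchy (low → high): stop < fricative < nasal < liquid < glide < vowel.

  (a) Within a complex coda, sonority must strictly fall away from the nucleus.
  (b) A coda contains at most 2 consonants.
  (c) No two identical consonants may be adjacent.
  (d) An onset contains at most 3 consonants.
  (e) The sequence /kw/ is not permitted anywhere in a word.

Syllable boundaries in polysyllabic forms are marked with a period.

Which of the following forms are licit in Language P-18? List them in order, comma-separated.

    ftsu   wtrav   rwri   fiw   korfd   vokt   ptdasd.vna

ftsu, wtrav, rwri, fiw, ptdasd.vna

ftsu — σ1 onset /fts/ (3C), coda /∅/ ok → licit
wtrav — σ1 onset /wtr/ (3C), coda /v/ ok → licit
rwri — σ1 onset /rwr/ (3C), coda /∅/ ok → licit
fiw — σ1 onset /f/, coda /w/ ok → licit
korfd — violates constraint (b): syllable 1 coda /rfd/ has 3 consonants (> 2) → illicit
vokt — violates constraint (a): syllable 1 coda /kt/: /k/ (stop, 1) → /t/ (stop, 1) does not fall → illicit
ptdasd.vna — σ1 onset /ptd/ (3C), coda /sd/ (2→1 falls) ok; σ2 onset /vn/ (2C), coda /∅/ ok → licit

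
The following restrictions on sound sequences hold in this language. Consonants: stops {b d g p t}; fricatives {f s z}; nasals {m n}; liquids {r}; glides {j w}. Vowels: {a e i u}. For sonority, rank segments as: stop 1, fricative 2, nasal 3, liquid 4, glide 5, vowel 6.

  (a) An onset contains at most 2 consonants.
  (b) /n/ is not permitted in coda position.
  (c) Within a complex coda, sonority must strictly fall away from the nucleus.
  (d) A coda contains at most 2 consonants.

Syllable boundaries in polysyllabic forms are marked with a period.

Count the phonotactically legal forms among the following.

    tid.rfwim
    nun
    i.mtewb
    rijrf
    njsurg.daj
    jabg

1

tid.rfwim — violates constraint (a): syllable 2 onset /rfw/ has 3 consonants (> 2) → phonotactically illegal
nun — violates constraint (b): syllable 1 coda contains /n/ → phonotactically illegal
i.mtewb — σ1 onset /∅/, coda /∅/ ok; σ2 onset /mt/ (2C), coda /wb/ (5→1 falls) ok → phonotactically legal
rijrf — violates constraint (d): syllable 1 coda /jrf/ has 3 consonants (> 2) → phonotactically illegal
njsurg.daj — violates constraint (a): syllable 1 onset /njs/ has 3 consonants (> 2) → phonotactically illegal
jabg — violates constraint (c): syllable 1 coda /bg/: /b/ (stop, 1) → /g/ (stop, 1) does not fall → phonotactically illegal
Phonotactically legal: i.mtewb → 1.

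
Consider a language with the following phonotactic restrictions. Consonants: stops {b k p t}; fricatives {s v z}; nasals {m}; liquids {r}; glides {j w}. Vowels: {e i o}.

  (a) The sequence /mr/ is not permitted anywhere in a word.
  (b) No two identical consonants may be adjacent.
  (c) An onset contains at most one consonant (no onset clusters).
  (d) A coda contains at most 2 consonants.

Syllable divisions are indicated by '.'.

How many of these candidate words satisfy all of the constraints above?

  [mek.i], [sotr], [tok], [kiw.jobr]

4

[mek.i] — σ1 onset /m/, coda /k/ ok; σ2 onset /∅/, coda /∅/ ok → permitted
[sotr] — σ1 onset /s/, coda /tr/ (2C) ok → permitted
[tok] — σ1 onset /t/, coda /k/ ok → permitted
[kiw.jobr] — σ1 onset /k/, coda /w/ ok; σ2 onset /j/, coda /br/ (2C) ok → permitted
Permitted: [mek.i], [sotr], [tok], [kiw.jobr] → 4.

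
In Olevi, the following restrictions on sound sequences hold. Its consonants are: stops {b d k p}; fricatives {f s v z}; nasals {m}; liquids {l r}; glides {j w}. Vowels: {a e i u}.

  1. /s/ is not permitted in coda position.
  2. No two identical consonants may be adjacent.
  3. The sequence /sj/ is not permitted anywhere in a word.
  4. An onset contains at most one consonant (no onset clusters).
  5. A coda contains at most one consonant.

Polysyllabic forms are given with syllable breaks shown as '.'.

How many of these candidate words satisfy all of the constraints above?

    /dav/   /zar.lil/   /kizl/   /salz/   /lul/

/dav/ — σ1 onset /d/, coda /v/ ok → well-formed
/zar.lil/ — σ1 onset /z/, coda /r/ ok; σ2 onset /l/, coda /l/ ok → well-formed
/kizl/ — violates constraint 5: syllable 1 coda /zl/ has 2 consonants (> 1) → ill-formed
/salz/ — violates constraint 5: syllable 1 coda /lz/ has 2 consonants (> 1) → ill-formed
/lul/ — σ1 onset /l/, coda /l/ ok → well-formed
Well-formed: /dav/, /zar.lil/, /lul/ → 3.

3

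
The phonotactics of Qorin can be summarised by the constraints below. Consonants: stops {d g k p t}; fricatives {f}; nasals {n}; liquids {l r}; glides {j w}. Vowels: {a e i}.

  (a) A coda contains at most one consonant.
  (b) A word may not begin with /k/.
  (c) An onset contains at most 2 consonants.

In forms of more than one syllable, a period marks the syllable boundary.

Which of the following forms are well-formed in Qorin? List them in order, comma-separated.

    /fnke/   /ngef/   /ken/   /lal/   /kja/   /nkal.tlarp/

/ngef/, /lal/

/fnke/ — violates constraint (c): syllable 1 onset /fnk/ has 3 consonants (> 2) → ill-formed
/ngef/ — σ1 onset /ng/ (2C), coda /f/ ok → well-formed
/ken/ — violates constraint (b): word begins with /k/ → ill-formed
/lal/ — σ1 onset /l/, coda /l/ ok → well-formed
/kja/ — violates constraint (b): word begins with /k/ → ill-formed
/nkal.tlarp/ — violates constraint (a): syllable 2 coda /rp/ has 2 consonants (> 1) → ill-formed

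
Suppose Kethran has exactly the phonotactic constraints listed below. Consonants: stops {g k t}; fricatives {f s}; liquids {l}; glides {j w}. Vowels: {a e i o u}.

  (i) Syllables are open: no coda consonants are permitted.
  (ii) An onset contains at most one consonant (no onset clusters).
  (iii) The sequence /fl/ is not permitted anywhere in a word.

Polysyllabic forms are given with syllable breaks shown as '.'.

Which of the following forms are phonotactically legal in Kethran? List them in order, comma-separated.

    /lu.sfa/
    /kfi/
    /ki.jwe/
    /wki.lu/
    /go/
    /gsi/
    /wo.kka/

/go/

/lu.sfa/ — violates constraint (ii): syllable 2 onset /sf/ has 2 consonants (> 1) → phonotactically illegal
/kfi/ — violates constraint (ii): syllable 1 onset /kf/ has 2 consonants (> 1) → phonotactically illegal
/ki.jwe/ — violates constraint (ii): syllable 2 onset /jw/ has 2 consonants (> 1) → phonotactically illegal
/wki.lu/ — violates constraint (ii): syllable 1 onset /wk/ has 2 consonants (> 1) → phonotactically illegal
/go/ — σ1 onset /g/, coda /∅/ ok → phonotactically legal
/gsi/ — violates constraint (ii): syllable 1 onset /gs/ has 2 consonants (> 1) → phonotactically illegal
/wo.kka/ — violates constraint (ii): syllable 2 onset /kk/ has 2 consonants (> 1) → phonotactically illegal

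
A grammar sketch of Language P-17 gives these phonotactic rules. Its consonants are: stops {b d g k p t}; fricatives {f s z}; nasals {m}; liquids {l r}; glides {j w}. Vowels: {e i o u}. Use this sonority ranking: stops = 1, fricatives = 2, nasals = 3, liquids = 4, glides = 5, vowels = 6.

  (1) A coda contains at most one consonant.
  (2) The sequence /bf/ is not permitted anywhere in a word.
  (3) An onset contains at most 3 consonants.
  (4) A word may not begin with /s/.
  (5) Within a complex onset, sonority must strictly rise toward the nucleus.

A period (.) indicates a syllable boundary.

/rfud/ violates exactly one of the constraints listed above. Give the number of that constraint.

/rfud/: syllable 1 onset /rf/: /r/ (liquid, 4) → /f/ (fricative, 2) does not rise.
This is a violation of constraint 5: "Within a complex onset, sonority must strictly rise toward the nucleus."
The remaining constraints (1, 2, 3, 4) are satisfied.

5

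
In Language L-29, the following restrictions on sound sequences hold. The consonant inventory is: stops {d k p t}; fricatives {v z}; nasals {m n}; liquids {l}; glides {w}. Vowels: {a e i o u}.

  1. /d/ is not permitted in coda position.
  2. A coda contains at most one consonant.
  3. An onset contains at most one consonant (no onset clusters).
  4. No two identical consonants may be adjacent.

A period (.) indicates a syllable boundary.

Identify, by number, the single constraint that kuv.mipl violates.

kuv.mipl: syllable 2 coda /pl/ has 2 consonants (> 1).
This is a violation of constraint 2: "A coda contains at most one consonant."
The remaining constraints (1, 3, 4) are satisfied.

2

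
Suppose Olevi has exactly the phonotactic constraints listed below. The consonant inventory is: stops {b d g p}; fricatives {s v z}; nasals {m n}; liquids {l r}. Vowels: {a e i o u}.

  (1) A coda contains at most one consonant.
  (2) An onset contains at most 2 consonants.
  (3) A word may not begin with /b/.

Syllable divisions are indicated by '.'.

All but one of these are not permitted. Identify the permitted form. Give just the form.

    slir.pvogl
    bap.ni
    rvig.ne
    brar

rvig.ne

slir.pvogl — violates constraint 1: syllable 2 coda /gl/ has 2 consonants (> 1) → not permitted
bap.ni — violates constraint 3: word begins with /b/ → not permitted
rvig.ne — σ1 onset /rv/ (2C), coda /g/ ok; σ2 onset /n/, coda /∅/ ok → permitted
brar — violates constraint 3: word begins with /b/ → not permitted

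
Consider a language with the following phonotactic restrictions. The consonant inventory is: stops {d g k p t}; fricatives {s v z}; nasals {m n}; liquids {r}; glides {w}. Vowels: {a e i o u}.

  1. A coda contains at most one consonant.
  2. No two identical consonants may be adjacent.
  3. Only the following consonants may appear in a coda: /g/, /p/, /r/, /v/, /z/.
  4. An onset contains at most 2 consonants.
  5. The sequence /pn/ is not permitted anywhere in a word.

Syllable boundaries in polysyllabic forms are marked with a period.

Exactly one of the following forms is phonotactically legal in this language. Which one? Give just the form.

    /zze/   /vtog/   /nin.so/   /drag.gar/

/vtog/

/zze/ — violates constraint 2: adjacent identical consonants /zz/ → phonotactically illegal
/vtog/ — σ1 onset /vt/ (2C), coda /g/ ok → phonotactically legal
/nin.so/ — violates constraint 3: syllable 1 coda contains /n/, which is not a licensed coda consonant → phonotactically illegal
/drag.gar/ — violates constraint 2: adjacent identical consonants /gg/ → phonotactically illegal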